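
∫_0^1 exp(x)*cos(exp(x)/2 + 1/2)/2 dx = -sin(1) + sin((1 + E)/2)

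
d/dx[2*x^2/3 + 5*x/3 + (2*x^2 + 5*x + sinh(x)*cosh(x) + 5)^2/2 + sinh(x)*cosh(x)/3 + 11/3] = 8*x^3 + 4*x^2*sinh(x)^2 + 32*x^2 + 10*x*sinh(x)^2 + 4*x*sinh(x)*cosh(x) + 154*x/3 + 2*sinh(x)^3*cosh(x) + 32*sinh(x)^2/3 + 6*sinh(x)*cosh(x) + 32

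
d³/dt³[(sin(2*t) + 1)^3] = -168*sin(2*t)^2*cos(2*t) - 96*sin(4*t) + 48*cos(2*t)^3 - 24*cos(2*t)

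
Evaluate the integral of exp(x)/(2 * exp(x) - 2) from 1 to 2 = -log(-1 + E)/2 + log(-1 + exp(2))/2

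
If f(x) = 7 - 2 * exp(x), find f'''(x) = -2*exp(x)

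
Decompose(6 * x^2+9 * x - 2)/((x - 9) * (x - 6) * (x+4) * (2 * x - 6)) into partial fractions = -29/(910*(x + 4)) + 79/(252*(x - 3)) - 67/(45*(x - 6)) + 565/(468*(x - 9))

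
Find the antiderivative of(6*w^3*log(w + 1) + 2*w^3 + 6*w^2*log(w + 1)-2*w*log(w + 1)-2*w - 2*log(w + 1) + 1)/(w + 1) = (2*w^3 - 2*w + 1)*log(w + 1) + C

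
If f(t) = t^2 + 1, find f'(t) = 2*t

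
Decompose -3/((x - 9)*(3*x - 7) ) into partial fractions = 9/(20*(3*x - 7)) - 3/(20*(x - 9))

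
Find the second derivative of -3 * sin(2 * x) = 12*sin(2*x)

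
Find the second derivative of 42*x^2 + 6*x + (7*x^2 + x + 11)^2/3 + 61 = 196*x^2 + 28*x + 562/3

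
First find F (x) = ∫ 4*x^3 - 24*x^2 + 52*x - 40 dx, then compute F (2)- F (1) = -3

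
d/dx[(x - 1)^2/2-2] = x - 1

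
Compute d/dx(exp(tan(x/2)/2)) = exp(tan(x/2)/2)/(4*cos(x/2)^2)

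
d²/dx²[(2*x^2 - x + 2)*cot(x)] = 4*x^2/tan(x) + 4*x^2/tan(x)^3 - 8*x - 2*x/tan(x) - 8*x/tan(x)^2 - 2*x/tan(x)^3 + 2 + 8/tan(x) + 2/tan(x)^2 + 4/tan(x)^3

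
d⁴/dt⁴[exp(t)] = exp(t)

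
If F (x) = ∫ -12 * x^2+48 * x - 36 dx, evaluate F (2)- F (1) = 8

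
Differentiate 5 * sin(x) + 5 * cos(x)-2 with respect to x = -5*sin(x) + 5*cos(x)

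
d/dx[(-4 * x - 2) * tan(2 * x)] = -8*x/cos(2*x)^2 - 4*tan(2*x) - 4/cos(2*x)^2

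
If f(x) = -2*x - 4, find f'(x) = -2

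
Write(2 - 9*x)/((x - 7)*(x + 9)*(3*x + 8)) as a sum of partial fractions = -234/(551*(3*x + 8)) + 83/(304*(x + 9)) - 61/(464*(x - 7))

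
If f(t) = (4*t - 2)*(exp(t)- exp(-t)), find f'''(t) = (4*t*exp(2*t) + 4*t + 10*exp(2*t) - 14)*exp(-t)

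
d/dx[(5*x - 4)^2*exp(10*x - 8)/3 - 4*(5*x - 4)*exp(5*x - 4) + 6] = 250*x^2*exp(10*x - 8)/3 - 100*x*exp(5*x - 4) - 350*x*exp(10*x - 8)/3 + 60*exp(5*x - 4) + 40*exp(10*x - 8)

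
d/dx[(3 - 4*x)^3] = -192*x^2 + 288*x - 108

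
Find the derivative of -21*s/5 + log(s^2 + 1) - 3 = (-21*s^2 + 10*s - 21)/(5*s^2 + 5)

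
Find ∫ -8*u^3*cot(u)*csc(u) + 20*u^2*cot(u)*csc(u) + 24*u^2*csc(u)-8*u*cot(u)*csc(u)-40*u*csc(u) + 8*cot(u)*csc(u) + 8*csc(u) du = (8*u^3 - 20*u^2 + 8*u - 8)*csc(u) + C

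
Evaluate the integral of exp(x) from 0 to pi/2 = -1 + exp(pi/2)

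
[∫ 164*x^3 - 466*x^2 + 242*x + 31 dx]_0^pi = (3 + 3*pi + 2*pi^2)*(-2*pi^2 + pi/3 + 5) - 9*pi^2 - 15 + 15*pi + 5*(-3*pi^2 + 5*pi)^2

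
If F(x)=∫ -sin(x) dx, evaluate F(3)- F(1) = cos(3) - cos(1)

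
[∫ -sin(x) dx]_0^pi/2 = -1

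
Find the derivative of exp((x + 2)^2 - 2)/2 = x*exp(x^2 + 4*x + 2) + 2*exp(x^2 + 4*x + 2)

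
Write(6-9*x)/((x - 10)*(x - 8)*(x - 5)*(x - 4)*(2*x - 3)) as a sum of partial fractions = -24/(1547*(2*x - 3)) + 1/(4*(x - 4)) - 13/(35*(x - 5)) + 11/(52*(x - 8)) - 7/(85*(x - 10))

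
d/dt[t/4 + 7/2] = 1/4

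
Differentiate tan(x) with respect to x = cos(x)^(-2)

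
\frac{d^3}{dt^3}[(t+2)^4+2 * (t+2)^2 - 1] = 24*t + 48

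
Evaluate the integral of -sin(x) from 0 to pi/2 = -1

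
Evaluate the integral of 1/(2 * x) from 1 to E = 1/2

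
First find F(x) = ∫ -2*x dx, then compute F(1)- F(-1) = 0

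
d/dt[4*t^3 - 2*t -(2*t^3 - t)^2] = -24*t^5 + 16*t^3 + 12*t^2 - 2*t - 2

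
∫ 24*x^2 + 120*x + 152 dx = 8*x^3 + 60*x^2 + 152*x + C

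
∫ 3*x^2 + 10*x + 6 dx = x^3 + 5*x^2 + 6*x + C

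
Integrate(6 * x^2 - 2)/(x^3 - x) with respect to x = 2*log(x^3 - x) + C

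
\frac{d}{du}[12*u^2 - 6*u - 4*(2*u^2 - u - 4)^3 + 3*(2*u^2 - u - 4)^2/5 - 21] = -192*u^5 + 240*u^4 + 3408*u^3/5 - 2856*u^2/5 - 666*u + 954/5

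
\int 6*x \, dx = 3*x^2 + C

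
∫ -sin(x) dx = cos(x) + C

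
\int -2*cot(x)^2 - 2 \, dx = 2*cot(x) + C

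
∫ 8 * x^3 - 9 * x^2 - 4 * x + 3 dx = 2*x^4 - 3*x^3 - 2*x^2 + 3*x + C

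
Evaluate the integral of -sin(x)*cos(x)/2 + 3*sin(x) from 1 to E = -(-3 + cos(1)/2)^2 + (-3 + cos(E)/2)^2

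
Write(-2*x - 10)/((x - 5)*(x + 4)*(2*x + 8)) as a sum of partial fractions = 10/(81*(x + 4)) + 1/(9*(x + 4)^2) - 10/(81*(x - 5))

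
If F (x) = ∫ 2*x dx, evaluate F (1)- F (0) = 1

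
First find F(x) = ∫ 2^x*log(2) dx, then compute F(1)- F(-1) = 3/2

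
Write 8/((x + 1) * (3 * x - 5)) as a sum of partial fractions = 3/(3*x - 5) - 1/(x + 1)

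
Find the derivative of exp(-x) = -exp(-x)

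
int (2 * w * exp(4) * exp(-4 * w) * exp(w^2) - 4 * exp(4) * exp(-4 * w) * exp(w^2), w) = exp((w - 2)^2) + C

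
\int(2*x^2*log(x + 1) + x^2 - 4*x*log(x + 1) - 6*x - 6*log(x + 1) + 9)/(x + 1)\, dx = (x - 3)^2*log(x + 1) + C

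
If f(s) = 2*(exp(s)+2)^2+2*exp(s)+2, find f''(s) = 8*exp(2*s) + 10*exp(s)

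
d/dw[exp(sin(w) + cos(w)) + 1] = sqrt(2)*exp(sin(w))*exp(cos(w))*cos(w + pi/4)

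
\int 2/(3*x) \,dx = 2*log(3*x)/3 + C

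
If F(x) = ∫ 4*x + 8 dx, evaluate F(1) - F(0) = 10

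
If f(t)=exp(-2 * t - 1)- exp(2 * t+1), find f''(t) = (4 - 4*exp(4*t + 2))*exp(-2*t - 1)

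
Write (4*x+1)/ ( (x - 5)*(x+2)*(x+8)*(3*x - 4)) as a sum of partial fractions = -171/(3080*(3*x - 4)) + 31/(2184*(x + 8)) - 1/(60*(x + 2)) + 3/(143*(x - 5))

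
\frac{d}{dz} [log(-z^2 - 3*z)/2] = (2*z + 3)/(2*z^2 + 6*z)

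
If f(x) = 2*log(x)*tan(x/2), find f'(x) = 2*(x*log(x) + sin(x))/(x*(cos(x) + 1))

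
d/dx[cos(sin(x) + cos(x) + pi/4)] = -sqrt(2)*sin(sqrt(2)*sin(x + pi/4) + pi/4)*cos(x + pi/4)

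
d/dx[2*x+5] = 2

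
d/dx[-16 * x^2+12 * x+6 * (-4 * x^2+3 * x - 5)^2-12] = 384*x^3 - 432*x^2 + 556*x - 168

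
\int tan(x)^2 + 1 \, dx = tan(x) + C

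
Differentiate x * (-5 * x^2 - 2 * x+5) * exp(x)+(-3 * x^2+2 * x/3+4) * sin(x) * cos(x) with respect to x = -5*x^3*exp(x) - 17*x^2*exp(x) - 3*x^2*cos(2*x) + x*exp(x) - 3*x*sin(2*x) + 2*x*cos(2*x)/3 + 5*exp(x) + sin(2*x)/3 + 4*cos(2*x)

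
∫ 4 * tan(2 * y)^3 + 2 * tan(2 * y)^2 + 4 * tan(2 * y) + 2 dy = (sin(4*y) + 2)/(cos(4*y) + 1) + C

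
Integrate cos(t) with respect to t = sin(t) + C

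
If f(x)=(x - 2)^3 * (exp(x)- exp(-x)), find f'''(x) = (x^3*exp(2*x) + x^3 + 3*x^2*exp(2*x) - 15*x^2 - 6*x*exp(2*x) + 66*x - 2*exp(2*x) - 86)*exp(-x)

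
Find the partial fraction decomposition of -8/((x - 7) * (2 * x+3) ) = 16/(17*(2*x + 3)) - 8/(17*(x - 7))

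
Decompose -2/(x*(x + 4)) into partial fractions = 1/(2*(x + 4)) - 1/(2*x)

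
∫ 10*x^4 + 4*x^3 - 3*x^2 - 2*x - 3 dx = 2*x^5 + x^4 - x^3 - x^2 - 3*x + C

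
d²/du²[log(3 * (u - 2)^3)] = -3/(u^2 - 4*u + 4)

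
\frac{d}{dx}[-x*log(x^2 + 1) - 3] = (-x^2*log(x^2 + 1) - 2*x^2 - log(x^2 + 1))/(x^2 + 1)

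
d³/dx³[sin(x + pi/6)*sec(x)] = (6*sin(x)^3*sin(x + pi/6)/cos(x) + 6*sin(x)^2*cos(x + pi/6) + sin(x) + 2*cos(x + pi/6))/cos(x)^3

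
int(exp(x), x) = exp(x) + C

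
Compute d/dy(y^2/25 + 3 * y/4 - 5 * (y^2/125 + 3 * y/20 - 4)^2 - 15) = -4*y^3/3125 - 9*y^2/250 + 99*y/200 + 27/4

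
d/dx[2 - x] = -1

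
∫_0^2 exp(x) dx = -1 + exp(2)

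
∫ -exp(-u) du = exp(-u) + C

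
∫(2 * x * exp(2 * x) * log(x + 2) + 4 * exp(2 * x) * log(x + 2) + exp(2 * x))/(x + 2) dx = exp(2*x)*log(x + 2) + C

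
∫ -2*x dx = -x^2 + C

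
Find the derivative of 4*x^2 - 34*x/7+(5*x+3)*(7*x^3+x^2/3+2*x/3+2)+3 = 140*x^3 + 68*x^2 + 50*x/3 + 50/7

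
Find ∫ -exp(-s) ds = exp(-s) + C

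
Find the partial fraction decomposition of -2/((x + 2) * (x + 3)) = 2/(x + 3) - 2/(x + 2)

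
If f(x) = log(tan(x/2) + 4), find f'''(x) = (tan(x/2)^6 + 12*tan(x/2)^5 + 49*tan(x/2)^4 + 8*tan(x/2)^3 + 65*tan(x/2)^2 - 4*tan(x/2) + 17)/(4*(tan(x/2) + 4)^3)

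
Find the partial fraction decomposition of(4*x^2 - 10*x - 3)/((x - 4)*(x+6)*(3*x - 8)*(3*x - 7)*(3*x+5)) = -223/(34476*(3*x + 5)) - 41/(1500*(3*x - 7)) + 11/(1352*(3*x - 8)) + 201/(84500*(x + 6)) + 21/(3400*(x - 4))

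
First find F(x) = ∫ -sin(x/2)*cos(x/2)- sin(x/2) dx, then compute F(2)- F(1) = -(cos(1/2) + 1)^2 + (cos(1) + 1)^2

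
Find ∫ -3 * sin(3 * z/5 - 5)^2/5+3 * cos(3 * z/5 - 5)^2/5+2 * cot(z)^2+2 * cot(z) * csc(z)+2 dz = sin(6*z/5 - 10)/2 - 2*cot(z) - 2*csc(z) + C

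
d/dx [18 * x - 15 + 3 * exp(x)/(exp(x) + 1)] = (18*exp(2*x) + 39*exp(x) + 18)/(exp(2*x) + 2*exp(x) + 1)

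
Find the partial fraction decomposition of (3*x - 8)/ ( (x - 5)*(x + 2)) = 2/(x + 2) + 1/(x - 5)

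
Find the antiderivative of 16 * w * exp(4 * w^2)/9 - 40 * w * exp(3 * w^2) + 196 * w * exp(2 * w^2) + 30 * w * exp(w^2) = (2*exp(3*w^2) - 60*exp(2*w^2) + 441*exp(w^2) + 135)*exp(w^2)/9 + C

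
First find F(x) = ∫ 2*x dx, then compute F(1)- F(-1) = 0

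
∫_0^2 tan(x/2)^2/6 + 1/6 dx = tan(1)/3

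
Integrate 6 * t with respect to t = 3*t^2 + C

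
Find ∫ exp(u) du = exp(u) + C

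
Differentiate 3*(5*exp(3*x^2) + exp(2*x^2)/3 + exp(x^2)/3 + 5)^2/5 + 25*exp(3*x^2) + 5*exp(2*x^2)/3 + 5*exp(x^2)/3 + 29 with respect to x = 180*x*exp(6*x^2) + 20*x*exp(5*x^2) + 248*x*exp(4*x^2)/15 + 1654*x*exp(3*x^2)/5 + 224*x*exp(2*x^2)/15 + 22*x*exp(x^2)/3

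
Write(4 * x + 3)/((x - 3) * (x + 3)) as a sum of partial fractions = 3/(2*(x + 3)) + 5/(2*(x - 3))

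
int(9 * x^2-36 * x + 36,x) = 3*x^3 - 18*x^2 + 36*x + C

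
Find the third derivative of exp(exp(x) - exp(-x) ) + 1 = (exp(exp(x) - exp(-x)) - 3*exp(x + exp(x) - exp(-x)) + 4*exp(2*x + exp(x) - exp(-x)) + 4*exp(4*x + exp(x) - exp(-x)) + 3*exp(5*x + exp(x) - exp(-x)) + exp(6*x + exp(x) - exp(-x)))*exp(-3*x)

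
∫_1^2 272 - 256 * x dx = -112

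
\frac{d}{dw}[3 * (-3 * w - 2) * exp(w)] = -9*w*exp(w) - 15*exp(w)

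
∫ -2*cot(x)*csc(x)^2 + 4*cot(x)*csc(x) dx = (csc(x) - 2)^2 + C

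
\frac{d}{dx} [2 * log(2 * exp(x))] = 2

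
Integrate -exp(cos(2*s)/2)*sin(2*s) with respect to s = exp(cos(2*s)/2) + C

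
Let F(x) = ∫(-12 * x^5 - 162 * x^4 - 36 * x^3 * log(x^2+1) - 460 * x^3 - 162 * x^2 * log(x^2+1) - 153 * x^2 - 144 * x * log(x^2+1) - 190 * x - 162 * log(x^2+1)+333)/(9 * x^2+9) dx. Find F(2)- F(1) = -3*(log(5) + 16/3)^2 - log(2)/3 + log(5)/3 + 4/3 + 3*(log(2) + 4/3)^2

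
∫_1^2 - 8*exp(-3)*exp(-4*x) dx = -2*exp(-7) + 2*exp(-11)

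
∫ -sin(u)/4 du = cos(u)/4 + C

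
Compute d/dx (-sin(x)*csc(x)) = 0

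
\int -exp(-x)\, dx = exp(-x) + C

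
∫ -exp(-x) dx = exp(-x) + C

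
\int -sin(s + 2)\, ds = cos(s + 2) + C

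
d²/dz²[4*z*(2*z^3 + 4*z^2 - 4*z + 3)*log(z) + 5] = (96*z^3*log(z) + 56*z^3 + 96*z^2*log(z) + 80*z^2 - 32*z*log(z) - 48*z + 12)/z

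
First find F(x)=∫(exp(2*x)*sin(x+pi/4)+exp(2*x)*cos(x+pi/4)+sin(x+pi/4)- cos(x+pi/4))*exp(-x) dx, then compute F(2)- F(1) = (-E + exp(-1))*sin(pi/4 + 1) + (-exp(-2) + exp(2))*sin(pi/4 + 2)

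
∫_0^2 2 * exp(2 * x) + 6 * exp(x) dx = -16 + (3 + exp(2))^2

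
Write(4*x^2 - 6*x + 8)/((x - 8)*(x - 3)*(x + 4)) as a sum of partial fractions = 8/(7*(x + 4)) - 26/(35*(x - 3)) + 18/(5*(x - 8))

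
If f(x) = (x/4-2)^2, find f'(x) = x/8 - 1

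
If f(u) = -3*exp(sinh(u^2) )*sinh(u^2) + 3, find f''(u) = -6*(2*u^2*sinh(u^2)^3 + 6*u^2*sinh(u^2)^2 + 4*u^2*sinh(u^2) + 4*u^2 + sinh(u^2)*cosh(u^2) + cosh(u^2))*exp(sinh(u^2))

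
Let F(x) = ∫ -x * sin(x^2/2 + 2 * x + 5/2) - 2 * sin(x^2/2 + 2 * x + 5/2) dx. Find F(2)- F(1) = cos(17/2) - cos(5)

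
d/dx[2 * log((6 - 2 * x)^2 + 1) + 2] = (16*x - 48)/(4*x^2 - 24*x + 37)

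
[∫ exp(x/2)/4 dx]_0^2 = -1/2 + E/2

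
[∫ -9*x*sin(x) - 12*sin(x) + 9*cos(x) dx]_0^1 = -12 + 21*cos(1)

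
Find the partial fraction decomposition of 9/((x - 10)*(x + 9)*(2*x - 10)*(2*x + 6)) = -3/(2128*(x + 9)) + 3/(832*(x + 3)) - 9/(2240*(x - 5)) + 9/(4940*(x - 10))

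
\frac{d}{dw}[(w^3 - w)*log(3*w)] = 3*w^2*log(w) + w^2 + 3*w^2*log(3) - log(w) - log(3) - 1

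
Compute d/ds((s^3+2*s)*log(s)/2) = 3*s^2*log(s)/2 + s^2/2 + log(s) + 1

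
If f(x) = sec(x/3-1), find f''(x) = 2*tan(x/3 - 1)^2*sec(x/3 - 1)/9 + sec(x/3 - 1)/9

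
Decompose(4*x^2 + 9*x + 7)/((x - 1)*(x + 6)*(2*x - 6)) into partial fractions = 97/(126*(x + 6)) - 5/(7*(x - 1)) + 35/(18*(x - 3))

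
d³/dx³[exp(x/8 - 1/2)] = exp(x/8 - 1/2)/512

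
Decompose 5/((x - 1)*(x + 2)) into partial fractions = -5/(3*(x + 2)) + 5/(3*(x - 1))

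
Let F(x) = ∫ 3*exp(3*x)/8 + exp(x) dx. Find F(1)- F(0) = -9/8 + exp(3)/8 + E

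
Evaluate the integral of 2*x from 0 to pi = pi^2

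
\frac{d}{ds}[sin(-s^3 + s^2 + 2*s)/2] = (-3*s^2/2 + s + 1)*cos(s*(-s^2 + s + 2))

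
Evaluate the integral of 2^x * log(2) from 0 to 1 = 1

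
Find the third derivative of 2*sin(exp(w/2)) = -exp(3*w/2)*cos(exp(w/2))/4 + exp(w/2)*cos(exp(w/2))/4 - 3*exp(w)*sin(exp(w/2))/4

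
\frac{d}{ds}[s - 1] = 1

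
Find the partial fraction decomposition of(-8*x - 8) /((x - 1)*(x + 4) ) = -24/(5*(x + 4)) - 16/(5*(x - 1))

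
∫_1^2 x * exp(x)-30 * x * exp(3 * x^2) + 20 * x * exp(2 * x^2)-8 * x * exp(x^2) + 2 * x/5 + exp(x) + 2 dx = -5*exp(12) - 4*exp(4) - 3*exp(2) + 13/5 + 3*E + 5*exp(3) + 5*exp(8)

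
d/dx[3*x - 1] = 3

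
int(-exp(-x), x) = exp(-x) + C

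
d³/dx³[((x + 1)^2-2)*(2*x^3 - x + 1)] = 120*x^2 + 96*x - 18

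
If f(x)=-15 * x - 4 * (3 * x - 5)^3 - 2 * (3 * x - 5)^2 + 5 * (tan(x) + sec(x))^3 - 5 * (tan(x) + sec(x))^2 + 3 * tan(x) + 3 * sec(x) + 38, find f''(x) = -648*x + 12*sin(x)^4/cos(x)^5 + 10*sin(x)/cos(x)^2 - 84*sin(x)/cos(x)^3 - 60*sin(x)/cos(x)^4 + 240*sin(x)/cos(x)^5 + 10*tan(x)^4 + 1034 + 60/cos(x)^2 - 180/cos(x)^3 - 70/cos(x)^4 + 228/cos(x)^5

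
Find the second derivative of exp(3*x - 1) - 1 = 9*exp(3*x - 1)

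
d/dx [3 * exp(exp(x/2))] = 3*exp(x/2 + exp(x/2))/2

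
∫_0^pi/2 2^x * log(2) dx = -1 + 2^(pi/2)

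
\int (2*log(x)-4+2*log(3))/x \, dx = (log(3*x) - 2)^2 + C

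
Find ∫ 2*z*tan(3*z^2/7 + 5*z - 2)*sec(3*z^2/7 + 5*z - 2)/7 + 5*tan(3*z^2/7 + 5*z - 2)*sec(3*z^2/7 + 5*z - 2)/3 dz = sec(3*z^2/7 + 5*z - 2)/3 + C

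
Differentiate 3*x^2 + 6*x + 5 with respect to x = 6*x + 6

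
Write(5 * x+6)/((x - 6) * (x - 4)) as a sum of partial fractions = -13/(x - 4) + 18/(x - 6)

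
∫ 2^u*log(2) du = 2^u + C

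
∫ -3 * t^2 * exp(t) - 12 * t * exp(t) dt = 3*(-t^2 - 2*t + 2)*exp(t) + C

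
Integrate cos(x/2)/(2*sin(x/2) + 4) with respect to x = log(sin(x/2) + 2) + C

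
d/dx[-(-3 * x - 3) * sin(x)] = 3*x*cos(x) + 3*sin(x) + 3*cos(x)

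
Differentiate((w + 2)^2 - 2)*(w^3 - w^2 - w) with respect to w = 5*w^4 + 12*w^3 - 9*w^2 - 12*w - 2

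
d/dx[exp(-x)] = -exp(-x)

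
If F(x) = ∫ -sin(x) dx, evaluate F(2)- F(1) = -cos(1) + cos(2)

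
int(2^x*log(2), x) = 2^x + C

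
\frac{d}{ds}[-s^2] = -2*s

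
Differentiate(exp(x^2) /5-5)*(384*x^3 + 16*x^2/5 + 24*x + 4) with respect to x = 768*x^4*exp(x^2)/5 + 32*x^3*exp(x^2)/25 + 240*x^2*exp(x^2) - 5760*x^2 + 72*x*exp(x^2)/25 - 32*x + 24*exp(x^2)/5 - 120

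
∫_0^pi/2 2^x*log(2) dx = -1 + 2^(pi/2)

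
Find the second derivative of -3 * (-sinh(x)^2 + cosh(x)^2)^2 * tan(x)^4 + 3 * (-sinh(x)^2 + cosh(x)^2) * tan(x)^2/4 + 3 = -60*tan(x)^6 - 183*tan(x)^4/2 - 30*tan(x)^2 + 3/2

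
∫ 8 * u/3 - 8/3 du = 4*u^2/3 - 8*u/3 + C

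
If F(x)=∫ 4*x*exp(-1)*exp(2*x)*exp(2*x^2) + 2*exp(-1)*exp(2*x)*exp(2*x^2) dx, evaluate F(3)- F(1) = -exp(3) + exp(23)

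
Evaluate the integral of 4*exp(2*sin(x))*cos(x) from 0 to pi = 0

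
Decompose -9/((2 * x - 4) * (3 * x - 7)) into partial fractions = -27/(2*(3*x - 7)) + 9/(2*(x - 2))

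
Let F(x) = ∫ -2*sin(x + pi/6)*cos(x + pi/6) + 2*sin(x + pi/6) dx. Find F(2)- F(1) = -(-1 + cos(pi/6 + 1))^2 + (-1 + cos(pi/6 + 2))^2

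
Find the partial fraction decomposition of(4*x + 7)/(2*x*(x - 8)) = 39/(16*(x - 8)) - 7/(16*x)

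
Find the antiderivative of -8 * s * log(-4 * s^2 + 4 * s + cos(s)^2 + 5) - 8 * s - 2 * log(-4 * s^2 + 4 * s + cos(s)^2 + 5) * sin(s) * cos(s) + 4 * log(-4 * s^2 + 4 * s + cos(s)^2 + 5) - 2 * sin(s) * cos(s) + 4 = (-4*s^2 + 4*s + cos(s)^2 + 5)*log(-4*s^2 + 4*s + cos(s)^2 + 5) + C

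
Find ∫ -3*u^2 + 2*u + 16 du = -u^3 + u^2 + 16*u + C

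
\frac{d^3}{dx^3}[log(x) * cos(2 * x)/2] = (4*x^3*log(x)*sin(2*x) - 6*x^2*cos(2*x) + 3*x*sin(2*x) + cos(2*x))/x^3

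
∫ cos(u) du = sin(u) + C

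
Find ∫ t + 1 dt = t^2/2 + t + C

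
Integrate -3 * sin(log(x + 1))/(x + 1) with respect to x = 3*cos(log(x + 1)) + C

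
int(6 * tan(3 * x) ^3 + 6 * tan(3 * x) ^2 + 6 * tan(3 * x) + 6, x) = (tan(3*x) + 1)^2 + C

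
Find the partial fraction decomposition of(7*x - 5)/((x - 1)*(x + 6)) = 47/(7*(x + 6)) + 2/(7*(x - 1))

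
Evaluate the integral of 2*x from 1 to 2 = 3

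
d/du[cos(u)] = -sin(u)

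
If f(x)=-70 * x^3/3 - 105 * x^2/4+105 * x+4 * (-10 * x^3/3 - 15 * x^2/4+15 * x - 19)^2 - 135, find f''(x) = 4000*x^4/3 + 2000*x^3 - 4125*x^2 + 200*x + 5775/2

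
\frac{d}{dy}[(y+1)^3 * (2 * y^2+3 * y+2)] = 10*y^4 + 36*y^3 + 51*y^2 + 34*y + 9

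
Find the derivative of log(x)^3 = 3*log(x)^2/x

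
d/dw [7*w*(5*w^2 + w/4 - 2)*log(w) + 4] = 105*w^2*log(w) + 35*w^2 + 7*w*log(w)/2 + 7*w/4 - 14*log(w) - 14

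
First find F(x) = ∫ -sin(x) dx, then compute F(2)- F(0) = -1 + cos(2)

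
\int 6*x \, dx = 3*x^2 + C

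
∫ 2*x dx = x^2 + C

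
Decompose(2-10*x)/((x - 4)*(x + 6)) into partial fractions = -31/(5*(x + 6)) - 19/(5*(x - 4))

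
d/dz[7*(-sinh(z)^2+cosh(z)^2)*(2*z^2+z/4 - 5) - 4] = 28*z + 7/4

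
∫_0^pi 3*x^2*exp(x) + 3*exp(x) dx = -9 + 3*(2 + (-1 + pi)^2)*exp(pi)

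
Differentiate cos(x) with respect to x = -sin(x)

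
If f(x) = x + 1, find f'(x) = 1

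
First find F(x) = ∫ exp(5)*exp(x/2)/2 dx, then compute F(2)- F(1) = -exp(11/2) + exp(6)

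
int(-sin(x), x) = cos(x) + C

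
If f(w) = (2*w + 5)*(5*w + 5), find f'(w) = 20*w + 35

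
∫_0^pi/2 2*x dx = pi^2/4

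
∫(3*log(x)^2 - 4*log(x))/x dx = (log(x) - 2)*log(x)^2 + C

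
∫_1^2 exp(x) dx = -E + exp(2)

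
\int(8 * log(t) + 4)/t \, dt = (2*log(t) + 1)^2 + C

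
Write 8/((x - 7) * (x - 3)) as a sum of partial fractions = -2/(x - 3) + 2/(x - 7)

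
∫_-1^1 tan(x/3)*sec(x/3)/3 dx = 0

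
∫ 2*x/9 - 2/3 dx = x^2/9 - 2*x/3 + C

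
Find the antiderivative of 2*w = w^2 + C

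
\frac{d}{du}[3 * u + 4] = 3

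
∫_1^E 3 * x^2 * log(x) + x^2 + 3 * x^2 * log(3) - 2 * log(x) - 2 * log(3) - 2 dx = log(3) + (-2*E + exp(3))*log(3*E)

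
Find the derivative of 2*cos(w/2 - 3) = -sin(w/2 - 3)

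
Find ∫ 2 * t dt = t^2 + C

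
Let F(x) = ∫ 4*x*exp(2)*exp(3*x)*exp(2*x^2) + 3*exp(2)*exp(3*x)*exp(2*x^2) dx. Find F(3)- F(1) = -exp(7) + exp(29)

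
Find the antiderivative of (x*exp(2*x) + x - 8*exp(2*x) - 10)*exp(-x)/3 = 2*(x - 9)*sinh(x)/3 + C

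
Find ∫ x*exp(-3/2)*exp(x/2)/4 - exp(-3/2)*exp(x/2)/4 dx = (x - 3)*exp(x/2 - 3/2)/2 + C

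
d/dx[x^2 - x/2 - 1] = 2*x - 1/2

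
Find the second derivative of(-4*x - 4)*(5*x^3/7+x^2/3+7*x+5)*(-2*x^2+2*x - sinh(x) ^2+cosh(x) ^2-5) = 1200*x^4/7 + 160*x^3/3 + 5184*x^2/7 + 2272*x/7 + 368/3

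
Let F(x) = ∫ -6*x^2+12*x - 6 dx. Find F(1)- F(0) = -2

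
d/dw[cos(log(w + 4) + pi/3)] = -sin(log(w + 4) + pi/3)/(w + 4)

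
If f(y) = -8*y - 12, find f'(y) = -8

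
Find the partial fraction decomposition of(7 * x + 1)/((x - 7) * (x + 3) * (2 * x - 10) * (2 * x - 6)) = 1/(96*(x + 3)) + 11/(96*(x - 3)) - 9/(32*(x - 5)) + 5/(32*(x - 7))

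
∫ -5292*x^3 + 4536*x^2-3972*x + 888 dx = -1323*x^4 + 1512*x^3 - 1986*x^2 + 888*x + C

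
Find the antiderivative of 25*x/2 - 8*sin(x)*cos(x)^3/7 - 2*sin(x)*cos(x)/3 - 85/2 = 25*x^2/4 - 85*x/2 + 2*cos(x)^4/7 + cos(x)^2/3 + C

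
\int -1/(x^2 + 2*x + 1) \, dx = 1/(x + 1) + C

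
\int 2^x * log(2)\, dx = 2^x + C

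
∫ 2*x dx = x^2 + C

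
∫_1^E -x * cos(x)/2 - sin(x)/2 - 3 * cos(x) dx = (-3 - E/2)*sin(E) + 7*sin(1)/2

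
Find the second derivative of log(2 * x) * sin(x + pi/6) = (-x^2*log(x)*sin(x + pi/6) - x^2*log(2)*sin(x + pi/6) + 2*x*cos(x + pi/6) - sin(x + pi/6))/x^2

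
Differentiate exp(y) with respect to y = exp(y)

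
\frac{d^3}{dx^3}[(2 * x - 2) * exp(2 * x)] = 16*x*exp(2*x) + 8*exp(2*x)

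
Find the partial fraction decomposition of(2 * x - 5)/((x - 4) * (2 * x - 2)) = 1/(2*(x - 1)) + 1/(2*(x - 4))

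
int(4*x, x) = 2*x^2 + C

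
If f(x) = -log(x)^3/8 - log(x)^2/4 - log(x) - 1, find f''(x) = (3*log(x)^2 - 2*log(x) + 4)/(8*x^2)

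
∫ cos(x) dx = sin(x) + C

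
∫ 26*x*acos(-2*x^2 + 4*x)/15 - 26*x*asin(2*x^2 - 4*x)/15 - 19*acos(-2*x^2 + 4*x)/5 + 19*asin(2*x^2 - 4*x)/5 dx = (acos(2*x*(2 - x)) - asin(2*x*(x - 2)))*(13*x^2 - 57*x + 150)/15 + C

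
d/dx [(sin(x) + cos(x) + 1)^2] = 2*cos(2*x) + 2*sqrt(2)*cos(x + pi/4)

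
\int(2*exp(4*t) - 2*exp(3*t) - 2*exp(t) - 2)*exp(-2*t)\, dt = (-(1 - exp(t))*exp(t) - 1)^2*exp(-2*t) + C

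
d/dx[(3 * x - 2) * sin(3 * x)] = 9*x*cos(3*x) + 3*sin(3*x) - 6*cos(3*x)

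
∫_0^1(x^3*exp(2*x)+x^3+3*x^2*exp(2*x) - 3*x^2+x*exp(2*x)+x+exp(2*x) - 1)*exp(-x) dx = -2*exp(-1) + 2*E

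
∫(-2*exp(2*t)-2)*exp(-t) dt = -4*sinh(t) + C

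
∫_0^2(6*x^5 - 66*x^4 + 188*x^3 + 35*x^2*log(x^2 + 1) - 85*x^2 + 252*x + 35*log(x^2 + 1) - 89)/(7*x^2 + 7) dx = 34/7 + 15*log(5)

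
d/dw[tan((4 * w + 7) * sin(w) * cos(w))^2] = 2*(4*w*cos(2*w) + 2*sin(2*w) + 7*cos(2*w))*sin((2*w + 7/2)*sin(2*w))/cos((2*w + 7/2)*sin(2*w))^3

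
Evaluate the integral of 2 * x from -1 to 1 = 0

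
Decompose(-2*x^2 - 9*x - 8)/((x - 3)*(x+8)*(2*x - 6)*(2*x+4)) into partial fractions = 8/(363*(x + 8)) + 1/(300*(x + 2)) - 307/(12100*(x - 3)) - 53/(220*(x - 3)^2)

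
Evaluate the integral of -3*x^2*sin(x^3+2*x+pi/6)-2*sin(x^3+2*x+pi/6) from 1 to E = cos(pi/6 + 2*E + exp(3)) - cos(pi/6 + 3)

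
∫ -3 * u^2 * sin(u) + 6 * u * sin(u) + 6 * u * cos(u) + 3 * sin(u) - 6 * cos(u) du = (3*(u - 1)^2 - 6)*cos(u) + C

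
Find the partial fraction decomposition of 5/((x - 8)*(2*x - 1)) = -2/(3*(2*x - 1)) + 1/(3*(x - 8))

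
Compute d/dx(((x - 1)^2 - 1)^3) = 6*x^5 - 30*x^4 + 48*x^3 - 24*x^2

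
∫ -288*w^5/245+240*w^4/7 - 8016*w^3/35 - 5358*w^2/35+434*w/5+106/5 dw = -48*w^6/245 + 48*w^5/7 - 2004*w^4/35 - 1786*w^3/35 + 217*w^2/5 + 106*w/5 + C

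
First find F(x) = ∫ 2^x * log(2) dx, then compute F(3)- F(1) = 6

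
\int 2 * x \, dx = x^2 + C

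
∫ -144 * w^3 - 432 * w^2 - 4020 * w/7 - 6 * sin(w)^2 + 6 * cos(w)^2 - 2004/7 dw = -36*w^4 - 144*w^3 - 2010*w^2/7 - 2004*w/7 + 3*sin(2*w) + C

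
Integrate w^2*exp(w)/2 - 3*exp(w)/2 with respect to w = ((w - 1)^2 - 2)*exp(w)/2 + C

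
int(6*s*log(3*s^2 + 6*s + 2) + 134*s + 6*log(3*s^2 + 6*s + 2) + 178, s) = 12*s + 4*(4*s + 5)^2 + (3*s^2 + 6*s + 2)*log(3*s^2 + 6*s + 2) + C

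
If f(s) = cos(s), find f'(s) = -sin(s)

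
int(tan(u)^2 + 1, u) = tan(u) + C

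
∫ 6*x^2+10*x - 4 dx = 2*x^3 + 5*x^2 - 4*x + C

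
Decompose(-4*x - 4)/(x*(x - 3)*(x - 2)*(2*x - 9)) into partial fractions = -176/(135*(2*x - 9)) - 6/(5*(x - 2)) + 16/(9*(x - 3)) + 2/(27*x)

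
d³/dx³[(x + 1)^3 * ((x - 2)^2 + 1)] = 60*x^2 - 24*x - 24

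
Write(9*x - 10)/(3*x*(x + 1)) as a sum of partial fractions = 19/(3*(x + 1)) - 10/(3*x)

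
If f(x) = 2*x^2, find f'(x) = 4*x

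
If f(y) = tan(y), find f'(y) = cos(y)^(-2)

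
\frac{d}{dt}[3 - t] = -1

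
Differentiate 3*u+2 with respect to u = 3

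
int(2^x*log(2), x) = 2^x + C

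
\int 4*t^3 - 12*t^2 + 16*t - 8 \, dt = t^4 - 4*t^3 + 8*t^2 - 8*t + C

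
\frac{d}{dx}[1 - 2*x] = -2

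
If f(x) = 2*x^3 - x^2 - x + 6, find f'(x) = 6*x^2 - 2*x - 1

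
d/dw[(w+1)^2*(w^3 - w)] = 5*w^4 + 8*w^3 - 4*w - 1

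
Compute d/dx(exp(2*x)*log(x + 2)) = (2*x*exp(2*x)*log(x + 2) + 4*exp(2*x)*log(x + 2) + exp(2*x))/(x + 2)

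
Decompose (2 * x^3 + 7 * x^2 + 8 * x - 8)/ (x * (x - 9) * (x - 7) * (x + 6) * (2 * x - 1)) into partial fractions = -32/(2873*(2*x - 1)) - 118/(7605*(x + 6)) - 1077/(2366*(x - 7)) + 2089/(4590*(x - 9)) + 4/(189*x)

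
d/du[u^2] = 2*u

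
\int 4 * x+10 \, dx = 2*x^2 + 10*x + C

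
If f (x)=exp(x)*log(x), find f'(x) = (x*exp(x)*log(x) + exp(x))/x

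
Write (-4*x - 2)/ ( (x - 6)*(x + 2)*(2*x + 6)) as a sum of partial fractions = 5/(9*(x + 3)) - 3/(8*(x + 2)) - 13/(72*(x - 6))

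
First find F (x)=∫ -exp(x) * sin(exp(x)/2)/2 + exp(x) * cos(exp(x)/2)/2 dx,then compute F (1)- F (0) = -cos(1/2) - sin(1/2) + cos(E/2) + sin(E/2)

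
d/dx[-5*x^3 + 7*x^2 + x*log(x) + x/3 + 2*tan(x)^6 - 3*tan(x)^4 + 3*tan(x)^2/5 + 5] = -15*x^2 + 14*x + log(x) + 12*tan(x)^7 - 54*tan(x)^3/5 + 6*tan(x)/5 + 4/3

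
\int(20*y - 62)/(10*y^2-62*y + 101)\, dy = log((10*y - 31)^2/49 + 1) + C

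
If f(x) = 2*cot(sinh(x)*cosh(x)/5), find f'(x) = -2*cosh(2*x)/(5*sin(sinh(x)*cosh(x)/5)^2)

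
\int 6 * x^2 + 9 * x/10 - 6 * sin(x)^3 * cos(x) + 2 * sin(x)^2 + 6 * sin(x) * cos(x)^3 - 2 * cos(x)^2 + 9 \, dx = 2*x^3 + 9*x^2/20 + 9*x - sin(2*x) - 3*cos(4*x)/8 + C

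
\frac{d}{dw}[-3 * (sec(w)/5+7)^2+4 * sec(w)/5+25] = -2*(95 + 3/cos(w))*sin(w)/(25*cos(w)^2)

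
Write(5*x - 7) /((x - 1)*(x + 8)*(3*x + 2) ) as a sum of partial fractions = 93/(110*(3*x + 2)) - 47/(198*(x + 8)) - 2/(45*(x - 1))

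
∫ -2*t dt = -t^2 + C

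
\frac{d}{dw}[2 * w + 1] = 2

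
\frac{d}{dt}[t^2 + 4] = 2*t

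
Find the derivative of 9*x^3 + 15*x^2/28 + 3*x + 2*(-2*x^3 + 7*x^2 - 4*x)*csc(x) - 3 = 4*x^3*cot(x)*csc(x) - 14*x^2*cot(x)*csc(x) - 12*x^2*csc(x) + 27*x^2 + 8*x*cot(x)*csc(x) + 28*x*csc(x) + 15*x/14 - 8*csc(x) + 3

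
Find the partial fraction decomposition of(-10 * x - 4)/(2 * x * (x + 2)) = -4/(x + 2) - 1/x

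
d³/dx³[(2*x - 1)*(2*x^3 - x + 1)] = 96*x - 12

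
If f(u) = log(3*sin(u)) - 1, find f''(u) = -1/sin(u)^2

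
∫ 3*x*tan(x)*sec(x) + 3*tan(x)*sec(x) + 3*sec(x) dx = (3*x + 3)*sec(x) + C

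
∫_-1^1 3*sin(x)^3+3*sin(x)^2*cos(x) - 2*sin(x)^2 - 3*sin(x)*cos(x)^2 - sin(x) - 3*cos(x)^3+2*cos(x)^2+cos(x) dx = -sin(1) - sin(3) + 2*sin(2)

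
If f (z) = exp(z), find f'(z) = exp(z)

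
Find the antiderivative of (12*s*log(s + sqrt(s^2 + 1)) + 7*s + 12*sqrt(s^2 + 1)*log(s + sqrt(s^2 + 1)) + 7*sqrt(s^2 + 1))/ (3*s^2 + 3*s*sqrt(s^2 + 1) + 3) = (6*log(s + sqrt(s^2 + 1)) + 7)*log(s + sqrt(s^2 + 1))/3 + C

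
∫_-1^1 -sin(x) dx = 0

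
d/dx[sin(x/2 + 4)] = cos(x/2 + 4)/2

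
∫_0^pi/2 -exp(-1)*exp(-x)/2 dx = -exp(-1)/2 + exp(-pi/2 - 1)/2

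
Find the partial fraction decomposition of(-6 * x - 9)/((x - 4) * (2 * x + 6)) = -9/(14*(x + 3)) - 33/(14*(x - 4))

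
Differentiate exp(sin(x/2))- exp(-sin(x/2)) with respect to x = (exp(sin(x/2)) + exp(-sin(x/2)))*cos(x/2)/2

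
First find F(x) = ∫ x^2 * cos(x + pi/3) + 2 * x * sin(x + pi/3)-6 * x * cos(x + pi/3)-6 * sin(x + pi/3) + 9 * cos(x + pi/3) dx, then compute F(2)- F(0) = -9*sqrt(3)/2 + sin(pi/3 + 2)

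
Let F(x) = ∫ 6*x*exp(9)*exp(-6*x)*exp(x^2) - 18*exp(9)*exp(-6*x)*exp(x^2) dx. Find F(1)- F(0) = -3*exp(9) + 3*exp(4)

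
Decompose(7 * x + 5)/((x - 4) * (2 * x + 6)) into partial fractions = 8/(7*(x + 3)) + 33/(14*(x - 4))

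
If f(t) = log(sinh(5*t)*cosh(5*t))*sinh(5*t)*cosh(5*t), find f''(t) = (25*(cosh(20*t) - 1)*log(sinh(10*t)/2)/2 + 25*sinh(5*t)^4 + 25*cosh(5*t)^4 + 75*cosh(20*t)/4 - 75/4)/(sinh(5*t)*cosh(5*t))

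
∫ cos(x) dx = sin(x) + C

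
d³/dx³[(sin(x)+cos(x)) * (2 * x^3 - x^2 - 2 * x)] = -2*sqrt(2)*x^3*cos(x + pi/4) - 19*x^2*sin(x) - 17*x^2*cos(x) - 32*x*sin(x) + 44*x*cos(x) + 24*sin(x) + 12*cos(x)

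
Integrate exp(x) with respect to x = exp(x) + C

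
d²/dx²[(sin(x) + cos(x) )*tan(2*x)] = sqrt(2)*(8*sin(2*x)*sin(x + pi/4)/cos(2*x)^3 - sin(x + pi/4)*tan(2*x) + 4*cos(x + pi/4)/cos(2*x)^2)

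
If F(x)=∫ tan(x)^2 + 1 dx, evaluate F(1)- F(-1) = 2*tan(1)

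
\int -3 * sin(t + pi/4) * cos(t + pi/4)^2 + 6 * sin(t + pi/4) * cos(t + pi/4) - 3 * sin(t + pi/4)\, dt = (cos(t + pi/4) - 1)^3 + C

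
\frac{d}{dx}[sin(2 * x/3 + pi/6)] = 2*cos((4*x + pi)/6)/3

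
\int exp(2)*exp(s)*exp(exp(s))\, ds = exp(exp(s) + 2) + C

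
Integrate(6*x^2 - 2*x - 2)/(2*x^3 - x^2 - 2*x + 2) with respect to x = log(2*x^3 - x^2 - 2*x + 2) + C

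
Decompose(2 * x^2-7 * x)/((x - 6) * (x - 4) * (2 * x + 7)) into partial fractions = 196/(285*(2*x + 7)) - 2/(15*(x - 4)) + 15/(19*(x - 6))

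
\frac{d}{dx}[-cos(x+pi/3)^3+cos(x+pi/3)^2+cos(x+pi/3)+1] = 3*sin(x + pi/3)*cos(x + pi/3)^2 - sin(x + pi/3) - cos(2*x + pi/6)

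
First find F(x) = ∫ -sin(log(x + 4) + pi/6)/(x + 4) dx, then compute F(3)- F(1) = cos(pi/6 + log(7)) - cos(pi/6 + log(5))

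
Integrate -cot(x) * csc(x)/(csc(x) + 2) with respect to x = log(csc(x) + 2) + C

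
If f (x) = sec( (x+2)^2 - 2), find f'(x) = 2*x*tan(x^2 + 4*x + 2)*sec(x^2 + 4*x + 2) + 4*tan(x^2 + 4*x + 2)*sec(x^2 + 4*x + 2)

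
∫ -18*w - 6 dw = -9*w^2 - 6*w + C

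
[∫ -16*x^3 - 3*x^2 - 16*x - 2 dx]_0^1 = -15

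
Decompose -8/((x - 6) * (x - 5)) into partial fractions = 8/(x - 5) - 8/(x - 6)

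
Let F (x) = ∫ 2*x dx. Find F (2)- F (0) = 4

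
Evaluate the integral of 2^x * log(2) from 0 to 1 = 1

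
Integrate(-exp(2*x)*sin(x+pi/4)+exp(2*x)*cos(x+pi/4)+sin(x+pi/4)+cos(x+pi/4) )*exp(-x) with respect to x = 2*cos(x + pi/4)*sinh(x) + C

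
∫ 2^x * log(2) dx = 2^x + C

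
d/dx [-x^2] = -2*x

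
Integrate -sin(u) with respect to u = cos(u) + C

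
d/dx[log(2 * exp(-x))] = -1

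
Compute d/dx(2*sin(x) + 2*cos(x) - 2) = -2*sin(x) + 2*cos(x)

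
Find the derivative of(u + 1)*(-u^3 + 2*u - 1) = -4*u^3 - 3*u^2 + 4*u + 1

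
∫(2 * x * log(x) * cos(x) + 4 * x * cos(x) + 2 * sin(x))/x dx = (2*log(x) + 4)*sin(x) + C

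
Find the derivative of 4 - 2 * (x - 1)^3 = -6*x^2 + 12*x - 6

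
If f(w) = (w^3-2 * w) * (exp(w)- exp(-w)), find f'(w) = (w^3*exp(2*w) + w^3 + 3*w^2*exp(2*w) - 3*w^2 - 2*w*exp(2*w) - 2*w - 2*exp(2*w) + 2)*exp(-w)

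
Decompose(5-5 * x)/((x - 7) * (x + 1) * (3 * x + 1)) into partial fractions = -15/(11*(3*x + 1)) + 5/(8*(x + 1)) - 15/(88*(x - 7))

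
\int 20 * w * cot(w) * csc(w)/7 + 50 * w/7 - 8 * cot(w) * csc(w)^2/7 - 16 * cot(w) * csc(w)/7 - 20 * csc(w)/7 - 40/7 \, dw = -10*w + (5*w - 2*csc(w) + 3)^2/7 + 4*csc(w) + C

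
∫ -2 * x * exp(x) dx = 2*(1 - x)*exp(x) + C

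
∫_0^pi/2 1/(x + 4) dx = -log(4) + log(pi/2 + 4)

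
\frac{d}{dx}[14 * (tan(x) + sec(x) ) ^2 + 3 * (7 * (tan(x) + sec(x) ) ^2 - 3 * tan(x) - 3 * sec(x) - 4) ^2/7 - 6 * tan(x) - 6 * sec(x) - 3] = 2*(sin(x) + 1)^2*(52*sin(x)^2/cos(x)^2 - 204*sin(x)/(7*cos(x)) + 84*sin(x)/cos(x)^2 + 27/7 - 174/(7*cos(x)) + 32/cos(x)^2)/cos(x)^3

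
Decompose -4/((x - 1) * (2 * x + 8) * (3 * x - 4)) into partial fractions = -9/(8*(3*x - 4)) - 1/(40*(x + 4)) + 2/(5*(x - 1))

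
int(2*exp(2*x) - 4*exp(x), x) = (exp(x) - 4)*exp(x) + C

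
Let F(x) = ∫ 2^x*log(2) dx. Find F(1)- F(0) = 1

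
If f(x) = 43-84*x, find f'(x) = -84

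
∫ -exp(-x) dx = exp(-x) + C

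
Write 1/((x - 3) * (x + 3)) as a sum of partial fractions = -1/(6*(x + 3)) + 1/(6*(x - 3))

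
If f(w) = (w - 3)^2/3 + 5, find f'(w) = 2*w/3 - 2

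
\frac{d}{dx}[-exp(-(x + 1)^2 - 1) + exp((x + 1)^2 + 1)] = (2*x*exp(2*x^2 + 4*x + 4) + 2*x + 2*exp(2*x^2 + 4*x + 4) + 2)*exp(-x^2 - 2*x - 2)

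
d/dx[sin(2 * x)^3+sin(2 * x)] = 6*sin(2*x)^2*cos(2*x) + 2*cos(2*x)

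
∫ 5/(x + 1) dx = 5*log(x + 1) + C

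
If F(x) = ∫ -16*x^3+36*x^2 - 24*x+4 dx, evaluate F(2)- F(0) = -8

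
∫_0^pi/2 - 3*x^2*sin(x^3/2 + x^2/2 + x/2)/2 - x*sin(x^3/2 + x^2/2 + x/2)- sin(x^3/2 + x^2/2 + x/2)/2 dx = -1 + cos(pi/4 + pi^2/8 + pi^3/16)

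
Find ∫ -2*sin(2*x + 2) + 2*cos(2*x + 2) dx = sin(2*x + 2) + cos(2*x + 2) + C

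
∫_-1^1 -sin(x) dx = 0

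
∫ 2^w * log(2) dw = 2^w + C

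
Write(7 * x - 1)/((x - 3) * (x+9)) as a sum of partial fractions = 16/(3*(x + 9)) + 5/(3*(x - 3))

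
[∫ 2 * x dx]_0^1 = 1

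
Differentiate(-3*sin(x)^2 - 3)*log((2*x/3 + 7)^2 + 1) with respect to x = (-6*x^2*log(4*x^2/9 + 28*x/3 + 50)*sin(2*x) - 126*x*log(4*x^2/9 + 28*x/3 + 50)*sin(2*x) + 6*x*cos(2*x) - 18*x - 675*log(4*x^2/9 + 28*x/3 + 50)*sin(2*x) + 63*cos(2*x) - 189)/(2*x^2 + 42*x + 225)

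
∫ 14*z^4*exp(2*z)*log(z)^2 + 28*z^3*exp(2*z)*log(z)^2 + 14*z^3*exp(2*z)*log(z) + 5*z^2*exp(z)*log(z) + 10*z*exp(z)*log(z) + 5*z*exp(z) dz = z^2*(7*z^2*exp(z)*log(z) + 5)*exp(z)*log(z) + C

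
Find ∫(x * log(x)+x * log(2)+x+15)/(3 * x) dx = (x + 15)*log(2*x)/3 + C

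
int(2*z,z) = z^2 + C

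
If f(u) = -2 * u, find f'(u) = -2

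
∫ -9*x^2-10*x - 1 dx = -3*x^3 - 5*x^2 - x + C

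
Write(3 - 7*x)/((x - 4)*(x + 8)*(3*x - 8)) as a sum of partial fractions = 141/(128*(3*x - 8)) + 59/(384*(x + 8)) - 25/(48*(x - 4))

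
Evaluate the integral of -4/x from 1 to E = -4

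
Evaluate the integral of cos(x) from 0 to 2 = sin(2)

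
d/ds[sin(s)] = cos(s)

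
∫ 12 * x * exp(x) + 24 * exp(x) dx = 12*(x + 1)*exp(x) + C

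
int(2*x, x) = x^2 + C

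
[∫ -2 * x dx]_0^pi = -pi^2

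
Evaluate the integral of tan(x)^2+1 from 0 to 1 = tan(1)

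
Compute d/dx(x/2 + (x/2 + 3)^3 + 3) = 3*x^2/8 + 9*x/2 + 14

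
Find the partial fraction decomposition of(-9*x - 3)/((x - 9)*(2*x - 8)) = 39/(10*(x - 4)) - 42/(5*(x - 9))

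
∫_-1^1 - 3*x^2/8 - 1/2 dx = -5/4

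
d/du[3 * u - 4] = 3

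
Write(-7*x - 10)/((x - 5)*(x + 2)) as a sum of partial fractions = -4/(7*(x + 2)) - 45/(7*(x - 5))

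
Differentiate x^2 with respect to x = 2*x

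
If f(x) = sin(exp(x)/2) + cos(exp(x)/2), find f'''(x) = sqrt(2)*(-exp(2*x)*cos((2*exp(x) + pi)/4) - 6*exp(x)*sin((2*exp(x) + pi)/4) + 4*cos((2*exp(x) + pi)/4))*exp(x)/8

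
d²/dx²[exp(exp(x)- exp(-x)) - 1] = (exp(exp(x) - exp(-x)) - exp(x + exp(x) - exp(-x)) + 2*exp(2*x + exp(x) - exp(-x)) + exp(3*x + exp(x) - exp(-x)) + exp(4*x + exp(x) - exp(-x)))*exp(-2*x)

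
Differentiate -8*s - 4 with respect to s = -8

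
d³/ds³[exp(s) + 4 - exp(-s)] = (exp(2*s) + 1)*exp(-s)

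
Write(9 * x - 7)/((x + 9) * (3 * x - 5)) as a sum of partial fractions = 3/(4*(3*x - 5)) + 11/(4*(x + 9))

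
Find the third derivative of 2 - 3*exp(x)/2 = -3*exp(x)/2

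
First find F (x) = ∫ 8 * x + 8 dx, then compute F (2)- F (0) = 32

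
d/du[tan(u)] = cos(u)^(-2)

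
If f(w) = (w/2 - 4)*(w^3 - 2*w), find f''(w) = 6*w^2 - 24*w - 2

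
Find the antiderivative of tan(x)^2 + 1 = tan(x) + C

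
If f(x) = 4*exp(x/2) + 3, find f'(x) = 2*exp(x/2)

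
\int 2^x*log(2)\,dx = 2^x + C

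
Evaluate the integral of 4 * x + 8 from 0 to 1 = 10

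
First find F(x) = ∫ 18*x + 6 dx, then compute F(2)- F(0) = 48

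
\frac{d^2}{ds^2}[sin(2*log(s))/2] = -(2*sin(2*log(s)) + cos(2*log(s)))/s^2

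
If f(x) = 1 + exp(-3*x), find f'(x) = -3*exp(-3*x)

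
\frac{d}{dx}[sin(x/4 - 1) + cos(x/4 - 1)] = sqrt(2)*cos(x/4 - 1 + pi/4)/4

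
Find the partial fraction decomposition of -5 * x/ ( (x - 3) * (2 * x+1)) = -5/(7*(2*x + 1)) - 15/(7*(x - 3))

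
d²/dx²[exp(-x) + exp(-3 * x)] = (exp(2*x) + 9)*exp(-3*x)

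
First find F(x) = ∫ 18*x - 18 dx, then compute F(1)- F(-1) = -36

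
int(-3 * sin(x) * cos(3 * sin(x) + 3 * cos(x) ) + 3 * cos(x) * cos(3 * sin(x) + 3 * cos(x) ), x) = sin(3*sqrt(2)*sin(x + pi/4)) + C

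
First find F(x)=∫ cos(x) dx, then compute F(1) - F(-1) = 2*sin(1)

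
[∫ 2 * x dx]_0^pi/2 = pi^2/4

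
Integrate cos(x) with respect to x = sin(x) + C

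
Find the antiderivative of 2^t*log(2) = 2^t + C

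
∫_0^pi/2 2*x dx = pi^2/4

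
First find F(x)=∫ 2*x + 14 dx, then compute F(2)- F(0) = 32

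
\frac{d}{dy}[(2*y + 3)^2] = 8*y + 12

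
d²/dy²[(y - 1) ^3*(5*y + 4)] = 60*y^2 - 66*y + 6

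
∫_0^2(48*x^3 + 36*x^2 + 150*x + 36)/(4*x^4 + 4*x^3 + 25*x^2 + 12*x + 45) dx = -3*log(5) + 3*log(265/9)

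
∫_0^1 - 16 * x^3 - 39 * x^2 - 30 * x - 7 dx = -39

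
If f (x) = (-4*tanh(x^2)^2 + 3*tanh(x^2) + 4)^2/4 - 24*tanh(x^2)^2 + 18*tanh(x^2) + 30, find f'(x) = -x*(32*tanh(x^2)^5 - 36*tanh(x^2)^4 - 151*tanh(x^2)^3 + 84*tanh(x^2)^2 + 119*tanh(x^2) - 48)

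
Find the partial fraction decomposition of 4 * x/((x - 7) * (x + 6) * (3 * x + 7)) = 3/(11*(3*x + 7)) - 24/(143*(x + 6)) + 1/(13*(x - 7))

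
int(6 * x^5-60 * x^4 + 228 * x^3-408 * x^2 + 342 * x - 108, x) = x^6 - 12*x^5 + 57*x^4 - 136*x^3 + 171*x^2 - 108*x + C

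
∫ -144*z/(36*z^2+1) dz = -2*log(36*z^2 + 1) + C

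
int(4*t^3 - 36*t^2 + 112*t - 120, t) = t^4 - 12*t^3 + 56*t^2 - 120*t + C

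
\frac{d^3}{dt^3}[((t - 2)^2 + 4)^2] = 24*t - 48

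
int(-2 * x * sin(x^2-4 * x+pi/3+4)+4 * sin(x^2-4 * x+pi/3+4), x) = cos((x - 2)^2 + pi/3) + C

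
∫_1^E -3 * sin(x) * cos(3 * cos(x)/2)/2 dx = sin(3*cos(E)/2) - sin(3*cos(1)/2)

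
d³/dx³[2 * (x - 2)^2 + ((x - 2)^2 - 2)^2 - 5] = 24*x - 48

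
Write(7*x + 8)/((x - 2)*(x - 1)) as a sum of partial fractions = -15/(x - 1) + 22/(x - 2)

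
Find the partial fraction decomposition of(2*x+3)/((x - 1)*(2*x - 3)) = 12/(2*x - 3) - 5/(x - 1)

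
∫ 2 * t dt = t^2 + C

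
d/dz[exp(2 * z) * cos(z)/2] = (-sin(z)/2 + cos(z))*exp(2*z)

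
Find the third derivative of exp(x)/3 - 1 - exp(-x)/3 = (exp(2*x) + 1)*exp(-x)/3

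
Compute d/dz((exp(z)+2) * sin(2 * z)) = exp(z)*sin(2*z) + 2*exp(z)*cos(2*z) + 4*cos(2*z)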